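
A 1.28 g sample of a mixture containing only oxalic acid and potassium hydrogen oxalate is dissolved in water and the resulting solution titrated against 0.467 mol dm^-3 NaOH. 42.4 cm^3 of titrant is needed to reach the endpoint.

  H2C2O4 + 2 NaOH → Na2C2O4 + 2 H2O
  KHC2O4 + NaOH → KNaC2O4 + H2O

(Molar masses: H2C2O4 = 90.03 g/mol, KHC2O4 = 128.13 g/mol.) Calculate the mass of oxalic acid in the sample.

n(NaOH) = 0.0424 × 0.467 = 0.0198 mol
Let x = n(H2C2O4), y = n(KHC2O4).
Titrant: 2x + 1y = 0.0198;  mass: 90.03x + 128.13y = 1.28
Solving, x = 7.56 × 10^-3 mol, y = 4.68 × 10^-3 mol
mass of H2C2O4 = 7.56 × 10^-3 × 90.03 = 0.681 g

0.681 g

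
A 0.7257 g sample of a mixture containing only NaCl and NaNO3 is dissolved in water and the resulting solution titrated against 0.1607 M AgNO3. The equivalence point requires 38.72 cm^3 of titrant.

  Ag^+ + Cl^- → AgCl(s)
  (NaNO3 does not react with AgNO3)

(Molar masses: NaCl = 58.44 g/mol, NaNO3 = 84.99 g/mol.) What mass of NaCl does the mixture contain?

n(AgNO3) = 0.03872 × 0.1607 = 6.222 × 10^-3 mol
Let x = n(NaCl), y = n(NaNO3).
Titrant: 1x = 6.222 × 10^-3;  mass: 58.44x + 84.99y = 0.7257
Solving, x = 6.222 × 10^-3 mol, y = 4.260 × 10^-3 mol
mass of NaCl = 6.222 × 10^-3 × 58.44 = 0.3636 g

0.3636 g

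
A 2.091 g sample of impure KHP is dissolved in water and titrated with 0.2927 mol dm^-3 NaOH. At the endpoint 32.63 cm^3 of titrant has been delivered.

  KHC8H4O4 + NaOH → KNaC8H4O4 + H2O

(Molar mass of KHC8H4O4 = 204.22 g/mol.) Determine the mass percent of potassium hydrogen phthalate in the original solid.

93.28 %

n(NaOH) = 0.03263 L × 0.2927 mol/L = 9.551 × 10^-3 mol
n(KHC8H4O4) = 9.551 × 10^-3 mol (1:1 ratio)
mass of KHC8H4O4 = 9.551 × 10^-3 × 204.22 g/mol = 1.950 g
% KHC8H4O4 = 1.950 / 2.091 × 100 = 93.28 %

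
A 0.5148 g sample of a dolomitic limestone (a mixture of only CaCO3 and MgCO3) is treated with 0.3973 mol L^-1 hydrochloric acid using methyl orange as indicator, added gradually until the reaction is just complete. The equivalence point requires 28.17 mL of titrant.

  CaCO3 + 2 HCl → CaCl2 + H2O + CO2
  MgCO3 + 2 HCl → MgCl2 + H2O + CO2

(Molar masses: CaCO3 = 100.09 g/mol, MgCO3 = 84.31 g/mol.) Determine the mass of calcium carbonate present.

n(HCl) = 0.02817 × 0.3973 = 0.01119 mol
Let x = n(CaCO3), y = n(MgCO3).
Titrant: 2x + 2y = 0.01119;  mass: 100.09x + 84.31y = 0.5148
Solving, x = 2.725 × 10^-3 mol, y = 2.871 × 10^-3 mol
mass of CaCO3 = 2.725 × 10^-3 × 100.09 = 0.2728 g

0.2728 g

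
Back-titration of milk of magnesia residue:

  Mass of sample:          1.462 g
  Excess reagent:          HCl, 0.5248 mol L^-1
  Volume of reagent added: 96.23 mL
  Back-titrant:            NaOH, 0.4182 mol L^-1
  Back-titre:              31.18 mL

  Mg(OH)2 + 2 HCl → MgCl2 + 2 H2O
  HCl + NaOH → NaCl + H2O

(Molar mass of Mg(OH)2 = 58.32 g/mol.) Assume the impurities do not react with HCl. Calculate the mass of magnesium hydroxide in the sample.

n(HCl) added = 0.09623 × 0.5248 = 0.05050 mol
n(NaOH) used in back-titration = 0.03118 × 0.4182 = 0.01304 mol
n(HCl) left over = 0.01304 mol (1:1 ratio)
n(HCl) consumed by analyte = 0.05050 − 0.01304 = 0.03746 mol
From the 1:2 ratio, n(Mg(OH)2) = 1/2 × 0.03746 = 0.01873 mol
mass of Mg(OH)2 = 0.01873 × 58.32 = 1.092 g

1.092 g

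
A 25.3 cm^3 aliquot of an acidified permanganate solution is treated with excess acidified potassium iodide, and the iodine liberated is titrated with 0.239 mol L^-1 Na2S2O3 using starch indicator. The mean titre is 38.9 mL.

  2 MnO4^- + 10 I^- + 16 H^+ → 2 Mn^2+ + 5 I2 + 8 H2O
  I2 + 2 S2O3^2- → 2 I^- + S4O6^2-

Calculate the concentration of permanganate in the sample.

0.0735 mol/L

n(S2O3^2-) = 0.0389 × 0.239 = 9.30 × 10^-3 mol
n(I2) = n(S2O3^2-)/2 = 4.65 × 10^-3 mol
From the 2:5 ratio, n(MnO4^-) in the aliquot = 2/5 × 4.65 × 10^-3 = 1.86 × 10^-3 mol
[MnO4^-] = 1.86 × 10^-3 / 0.0253 = 0.0735 mol/L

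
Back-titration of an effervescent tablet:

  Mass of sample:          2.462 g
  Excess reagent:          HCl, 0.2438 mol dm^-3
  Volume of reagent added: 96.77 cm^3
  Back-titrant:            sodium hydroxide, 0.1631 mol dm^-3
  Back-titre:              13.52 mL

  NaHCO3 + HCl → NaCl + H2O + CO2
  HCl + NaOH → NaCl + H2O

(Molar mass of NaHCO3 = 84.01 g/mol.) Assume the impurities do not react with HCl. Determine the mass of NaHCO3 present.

n(HCl) added = 0.09677 × 0.2438 = 0.02359 mol
n(NaOH) used in back-titration = 0.01352 × 0.1631 = 2.205 × 10^-3 mol
n(HCl) left over = 2.205 × 10^-3 mol (1:1 ratio)
n(HCl) consumed by analyte = 0.02359 − 2.205 × 10^-3 = 0.02139 mol
n(NaHCO3) = 0.02139 mol (1:1 ratio)
mass of NaHCO3 = 0.02139 × 84.01 = 1.797 g

1.797 g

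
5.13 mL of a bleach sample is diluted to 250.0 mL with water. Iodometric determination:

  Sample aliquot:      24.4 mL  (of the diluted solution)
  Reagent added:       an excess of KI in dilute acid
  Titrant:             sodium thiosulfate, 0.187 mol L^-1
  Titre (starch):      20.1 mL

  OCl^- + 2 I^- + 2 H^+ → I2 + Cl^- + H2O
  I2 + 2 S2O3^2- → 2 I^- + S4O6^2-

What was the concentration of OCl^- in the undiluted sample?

n(S2O3^2-) = 0.0201 × 0.187 = 3.76 × 10^-3 mol
n(I2) = n(S2O3^2-)/2 = 1.88 × 10^-3 mol
n(OCl^-) in the aliquot = 1.88 × 10^-3 mol (1:1 ratio)
[OCl^-]_dilute = 1.88 × 10^-3 / 0.0244 = 0.0770 mol/L
[OCl^-]_original = 0.0770 × 250.0/5.13 = 3.75 mol/L

3.75 mol/L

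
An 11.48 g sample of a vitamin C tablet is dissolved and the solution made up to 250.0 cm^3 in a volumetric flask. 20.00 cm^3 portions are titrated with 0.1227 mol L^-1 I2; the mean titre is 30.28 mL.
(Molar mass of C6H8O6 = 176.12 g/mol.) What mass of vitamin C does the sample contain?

C6H8O6 + I2 → C6H6O6 + 2 HI
n(I2) per titration = 0.03028 × 0.1227 = 3.715 × 10^-3 mol
n(C6H8O6) in each aliquot = 3.715 × 10^-3 mol (1:1 ratio)
n(C6H8O6) in the whole flask = 3.715 × 10^-3 × 250.0/20.00 = 0.04644 mol
mass of C6H8O6 = 0.04644 × 176.12 = 8.179 g

8.179 g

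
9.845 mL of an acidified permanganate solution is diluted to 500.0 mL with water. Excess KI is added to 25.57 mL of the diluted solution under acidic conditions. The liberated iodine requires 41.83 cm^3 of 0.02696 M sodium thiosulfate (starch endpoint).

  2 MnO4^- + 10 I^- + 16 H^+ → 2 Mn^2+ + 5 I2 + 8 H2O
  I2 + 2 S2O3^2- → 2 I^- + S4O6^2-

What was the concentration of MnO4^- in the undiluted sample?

0.4480 M

n(S2O3^2-) = 0.04183 × 0.02696 = 1.128 × 10^-3 mol
n(I2) = n(S2O3^2-)/2 = 5.639 × 10^-4 mol
From the 2:5 ratio, n(MnO4^-) in the aliquot = 2/5 × 5.639 × 10^-4 = 2.255 × 10^-4 mol
[MnO4^-]_dilute = 2.255 × 10^-4 / 0.02557 = 0.008821 mol/L
[MnO4^-]_original = 0.008821 × 500.0/9.845 = 0.4480 mol/L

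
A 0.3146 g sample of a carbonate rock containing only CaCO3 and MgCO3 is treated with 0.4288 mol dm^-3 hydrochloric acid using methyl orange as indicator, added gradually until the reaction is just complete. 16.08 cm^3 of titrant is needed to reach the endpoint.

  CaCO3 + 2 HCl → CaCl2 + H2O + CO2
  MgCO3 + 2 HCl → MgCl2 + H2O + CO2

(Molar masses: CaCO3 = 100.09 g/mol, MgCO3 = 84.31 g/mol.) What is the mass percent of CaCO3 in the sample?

n(HCl) = 0.01608 × 0.4288 = 6.895 × 10^-3 mol
Let x = n(CaCO3), y = n(MgCO3).
Titrant: 2x + 2y = 6.895 × 10^-3;  mass: 100.09x + 84.31y = 0.3146
Solving, x = 1.517 × 10^-3 mol, y = 1.931 × 10^-3 mol
mass of CaCO3 = 1.517 × 10^-3 × 100.09 = 0.1518 g
% CaCO3 = 0.1518 / 0.3146 × 100 = 48.26 %

48.26 %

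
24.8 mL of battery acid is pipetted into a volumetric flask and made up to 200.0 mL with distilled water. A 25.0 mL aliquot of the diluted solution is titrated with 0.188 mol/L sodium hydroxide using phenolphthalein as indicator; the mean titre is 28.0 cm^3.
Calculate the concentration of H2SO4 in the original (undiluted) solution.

H2SO4 + 2 NaOH → Na2SO4 + 2 H2O
n(NaOH) = 0.0280 × 0.188 = 5.26 × 10^-3 mol
From the 1:2 ratio, n(H2SO4) in the aliquot = 1/2 × 5.26 × 10^-3 = 2.63 × 10^-3 mol
[H2SO4]_dilute = 2.63 × 10^-3 / 0.0250 = 0.105 mol/L
Dilution factor = 200.0 / 24.8 = 8.065
[H2SO4]_stock = 0.105 × 8.065 = 0.849 mol/L

0.849 mol/L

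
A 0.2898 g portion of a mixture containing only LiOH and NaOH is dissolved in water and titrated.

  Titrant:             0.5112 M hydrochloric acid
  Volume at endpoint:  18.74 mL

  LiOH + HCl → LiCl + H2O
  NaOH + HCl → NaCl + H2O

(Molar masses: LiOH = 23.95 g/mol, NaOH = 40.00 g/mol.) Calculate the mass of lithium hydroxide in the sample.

n(HCl) = 0.01874 × 0.5112 = 9.580 × 10^-3 mol
Let x = n(LiOH), y = n(NaOH).
Titrant: 1x + 1y = 9.580 × 10^-3;  mass: 23.95x + 40.00y = 0.2898
Solving, x = 5.819 × 10^-3 mol, y = 3.761 × 10^-3 mol
mass of LiOH = 5.819 × 10^-3 × 23.95 = 0.1394 g

0.1394 g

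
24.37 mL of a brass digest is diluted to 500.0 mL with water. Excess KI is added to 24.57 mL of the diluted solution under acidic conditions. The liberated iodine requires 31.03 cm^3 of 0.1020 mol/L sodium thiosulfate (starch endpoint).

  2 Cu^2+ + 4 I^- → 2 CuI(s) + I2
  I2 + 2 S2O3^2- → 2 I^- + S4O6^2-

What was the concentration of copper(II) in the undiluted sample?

n(S2O3^2-) = 0.03103 × 0.1020 = 3.165 × 10^-3 mol
n(I2) = n(S2O3^2-)/2 = 1.583 × 10^-3 mol
From the 2:1 ratio, n(Cu2+) in the aliquot = 2/1 × 1.583 × 10^-3 = 3.165 × 10^-3 mol
[Cu2+]_dilute = 3.165 × 10^-3 / 0.02457 = 0.1288 mol/L
[Cu2+]_original = 0.1288 × 500.0/24.37 = 2.643 mol/L

2.643 mol/L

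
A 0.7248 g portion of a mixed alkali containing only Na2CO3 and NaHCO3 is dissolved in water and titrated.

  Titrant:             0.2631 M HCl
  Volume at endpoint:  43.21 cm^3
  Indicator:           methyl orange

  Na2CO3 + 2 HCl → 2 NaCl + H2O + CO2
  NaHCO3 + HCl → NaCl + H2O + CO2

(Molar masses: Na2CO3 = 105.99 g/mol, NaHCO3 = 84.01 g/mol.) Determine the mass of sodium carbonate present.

n(HCl) = 0.04321 × 0.2631 = 0.01137 mol
Let x = n(Na2CO3), y = n(NaHCO3).
Titrant: 2x + 1y = 0.01137;  mass: 105.99x + 84.01y = 0.7248
Solving, x = 3.712 × 10^-3 mol, y = 3.944 × 10^-3 mol
mass of Na2CO3 = 3.712 × 10^-3 × 105.99 = 0.3935 g

0.3935 g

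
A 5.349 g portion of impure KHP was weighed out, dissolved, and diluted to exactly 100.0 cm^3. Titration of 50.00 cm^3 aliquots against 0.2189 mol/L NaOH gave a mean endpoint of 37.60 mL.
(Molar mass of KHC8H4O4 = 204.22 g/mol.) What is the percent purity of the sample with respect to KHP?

KHC8H4O4 + NaOH → KNaC8H4O4 + H2O
n(NaOH) per titration = 0.03760 × 0.2189 = 8.231 × 10^-3 mol
n(KHC8H4O4) in each aliquot = 8.231 × 10^-3 mol (1:1 ratio)
n(KHC8H4O4) in the whole flask = 8.231 × 10^-3 × 100.0/50.00 = 0.01646 mol
mass of KHC8H4O4 = 0.01646 × 204.22 = 3.362 g
% KHC8H4O4 = 3.362 / 5.349 × 100 = 62.85 %

62.85 %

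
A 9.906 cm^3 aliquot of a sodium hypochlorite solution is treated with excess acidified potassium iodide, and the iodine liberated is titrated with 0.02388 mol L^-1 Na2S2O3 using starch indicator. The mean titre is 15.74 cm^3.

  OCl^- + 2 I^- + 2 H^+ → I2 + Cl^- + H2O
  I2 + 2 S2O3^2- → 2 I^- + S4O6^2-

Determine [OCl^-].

0.01897 mol/L

n(S2O3^2-) = 0.01574 × 0.02388 = 3.759 × 10^-4 mol
n(I2) = n(S2O3^2-)/2 = 1.879 × 10^-4 mol
n(OCl^-) in the aliquot = 1.879 × 10^-4 mol (1:1 ratio)
[OCl^-] = 1.879 × 10^-4 / 0.009906 = 0.01897 mol/L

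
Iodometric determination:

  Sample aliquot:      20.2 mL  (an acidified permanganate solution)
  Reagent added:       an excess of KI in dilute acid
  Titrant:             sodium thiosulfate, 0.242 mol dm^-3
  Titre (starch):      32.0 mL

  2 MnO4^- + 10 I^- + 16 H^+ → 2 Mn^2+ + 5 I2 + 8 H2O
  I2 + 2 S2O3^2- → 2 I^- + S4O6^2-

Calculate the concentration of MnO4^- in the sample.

n(S2O3^2-) = 0.0320 × 0.242 = 7.74 × 10^-3 mol
n(I2) = n(S2O3^2-)/2 = 3.87 × 10^-3 mol
From the 2:5 ratio, n(MnO4^-) in the aliquot = 2/5 × 3.87 × 10^-3 = 1.55 × 10^-3 mol
[MnO4^-] = 1.55 × 10^-3 / 0.0202 = 0.0767 mol/L

0.0767 mol/L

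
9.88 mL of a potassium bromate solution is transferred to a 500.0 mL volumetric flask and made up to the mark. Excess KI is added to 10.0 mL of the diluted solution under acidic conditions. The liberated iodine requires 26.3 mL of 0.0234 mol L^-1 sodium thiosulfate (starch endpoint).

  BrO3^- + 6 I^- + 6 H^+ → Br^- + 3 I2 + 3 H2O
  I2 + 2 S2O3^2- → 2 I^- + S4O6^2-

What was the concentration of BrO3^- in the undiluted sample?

n(S2O3^2-) = 0.0263 × 0.0234 = 6.15 × 10^-4 mol
n(I2) = n(S2O3^2-)/2 = 3.08 × 10^-4 mol
From the 1:3 ratio, n(BrO3^-) in the aliquot = 1/3 × 3.08 × 10^-4 = 1.03 × 10^-4 mol
[BrO3^-]_dilute = 1.03 × 10^-4 / 0.0100 = 0.0103 mol/L
[BrO3^-]_original = 0.0103 × 500.0/9.88 = 0.519 mol/L

0.519 mol/L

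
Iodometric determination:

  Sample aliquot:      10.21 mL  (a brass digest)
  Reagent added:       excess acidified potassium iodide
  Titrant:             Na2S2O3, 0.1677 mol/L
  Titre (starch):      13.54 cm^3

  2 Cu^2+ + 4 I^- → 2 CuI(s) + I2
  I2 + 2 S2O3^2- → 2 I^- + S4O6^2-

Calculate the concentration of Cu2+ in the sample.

0.2224 mol/L

n(S2O3^2-) = 0.01354 × 0.1677 = 2.271 × 10^-3 mol
n(I2) = n(S2O3^2-)/2 = 1.135 × 10^-3 mol
From the 2:1 ratio, n(Cu2+) in the aliquot = 2/1 × 1.135 × 10^-3 = 2.271 × 10^-3 mol
[Cu2+] = 2.271 × 10^-3 / 0.01021 = 0.2224 mol/L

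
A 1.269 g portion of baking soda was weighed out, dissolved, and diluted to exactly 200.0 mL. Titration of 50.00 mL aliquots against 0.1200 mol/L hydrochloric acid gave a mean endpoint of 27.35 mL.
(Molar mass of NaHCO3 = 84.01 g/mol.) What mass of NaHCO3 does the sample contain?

1.103 g

NaHCO3 + HCl → NaCl + H2O + CO2
n(HCl) per titration = 0.02735 × 0.1200 = 3.282 × 10^-3 mol
n(NaHCO3) in each aliquot = 3.282 × 10^-3 mol (1:1 ratio)
n(NaHCO3) in the whole flask = 3.282 × 10^-3 × 200.0/50.00 = 0.01313 mol
mass of NaHCO3 = 0.01313 × 84.01 = 1.103 g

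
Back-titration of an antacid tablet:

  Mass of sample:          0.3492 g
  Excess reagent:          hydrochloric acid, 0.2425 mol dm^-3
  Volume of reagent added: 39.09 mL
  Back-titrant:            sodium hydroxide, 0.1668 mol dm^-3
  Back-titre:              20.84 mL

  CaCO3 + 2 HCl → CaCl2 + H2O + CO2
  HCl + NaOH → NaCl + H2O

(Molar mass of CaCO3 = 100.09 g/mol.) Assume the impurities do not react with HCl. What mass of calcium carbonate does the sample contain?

0.3004 g

n(HCl) added = 0.03909 × 0.2425 = 9.479 × 10^-3 mol
n(NaOH) used in back-titration = 0.02084 × 0.1668 = 3.476 × 10^-3 mol
n(HCl) left over = 3.476 × 10^-3 mol (1:1 ratio)
n(HCl) consumed by analyte = 9.479 × 10^-3 − 3.476 × 10^-3 = 6.003 × 10^-3 mol
From the 1:2 ratio, n(CaCO3) = 1/2 × 6.003 × 10^-3 = 3.002 × 10^-3 mol
mass of CaCO3 = 3.002 × 10^-3 × 100.09 = 0.3004 g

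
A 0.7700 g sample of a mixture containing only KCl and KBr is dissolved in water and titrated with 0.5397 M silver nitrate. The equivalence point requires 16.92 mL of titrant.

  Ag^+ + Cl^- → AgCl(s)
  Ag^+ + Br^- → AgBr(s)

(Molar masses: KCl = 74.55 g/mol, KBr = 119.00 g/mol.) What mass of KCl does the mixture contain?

0.5311 g

n(AgNO3) = 0.01692 × 0.5397 = 9.132 × 10^-3 mol
Let x = n(KCl), y = n(KBr).
Titrant: 1x + 1y = 9.132 × 10^-3;  mass: 74.55x + 119.00y = 0.7700
Solving, x = 7.124 × 10^-3 mol, y = 2.007 × 10^-3 mol
mass of KCl = 7.124 × 10^-3 × 74.55 = 0.5311 g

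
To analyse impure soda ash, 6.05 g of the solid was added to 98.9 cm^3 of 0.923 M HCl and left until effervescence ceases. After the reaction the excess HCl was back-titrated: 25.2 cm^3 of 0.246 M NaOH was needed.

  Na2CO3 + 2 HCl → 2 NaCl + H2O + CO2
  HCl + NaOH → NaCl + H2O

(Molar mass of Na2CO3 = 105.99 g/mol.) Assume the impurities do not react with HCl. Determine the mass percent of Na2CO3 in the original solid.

74.5 %

n(HCl) added = 0.0989 × 0.923 = 0.0913 mol
n(NaOH) used in back-titration = 0.0252 × 0.246 = 6.20 × 10^-3 mol
n(HCl) left over = 6.20 × 10^-3 mol (1:1 ratio)
n(HCl) consumed by analyte = 0.0913 − 6.20 × 10^-3 = 0.0851 mol
From the 1:2 ratio, n(Na2CO3) = 1/2 × 0.0851 = 0.0425 mol
mass of Na2CO3 = 0.0425 × 105.99 = 4.51 g
% Na2CO3 = 4.51 / 6.05 × 100 = 74.5 %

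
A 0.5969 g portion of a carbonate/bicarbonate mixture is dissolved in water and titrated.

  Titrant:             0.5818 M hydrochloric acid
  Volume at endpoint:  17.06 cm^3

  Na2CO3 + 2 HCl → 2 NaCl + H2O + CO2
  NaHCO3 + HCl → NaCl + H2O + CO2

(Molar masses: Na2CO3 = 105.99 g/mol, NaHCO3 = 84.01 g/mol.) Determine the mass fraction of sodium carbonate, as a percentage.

67.83 %

n(HCl) = 0.01706 × 0.5818 = 9.926 × 10^-3 mol
Let x = n(Na2CO3), y = n(NaHCO3).
Titrant: 2x + 1y = 9.926 × 10^-3;  mass: 105.99x + 84.01y = 0.5969
Solving, x = 3.820 × 10^-3 mol, y = 2.286 × 10^-3 mol
mass of Na2CO3 = 3.820 × 10^-3 × 105.99 = 0.4049 g
% Na2CO3 = 0.4049 / 0.5969 × 100 = 67.83 %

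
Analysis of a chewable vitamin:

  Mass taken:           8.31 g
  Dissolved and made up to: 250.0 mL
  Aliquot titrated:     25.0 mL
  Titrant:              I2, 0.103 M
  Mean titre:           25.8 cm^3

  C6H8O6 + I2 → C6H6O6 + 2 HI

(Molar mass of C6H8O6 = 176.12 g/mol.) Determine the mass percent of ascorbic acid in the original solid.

56.3 %

n(I2) per titration = 0.0258 × 0.103 = 2.66 × 10^-3 mol
n(C6H8O6) in each aliquot = 2.66 × 10^-3 mol (1:1 ratio)
n(C6H8O6) in the whole flask = 2.66 × 10^-3 × 250.0/25.0 = 0.0266 mol
mass of C6H8O6 = 0.0266 × 176.12 = 4.68 g
% C6H8O6 = 4.68 / 8.31 × 100 = 56.3 %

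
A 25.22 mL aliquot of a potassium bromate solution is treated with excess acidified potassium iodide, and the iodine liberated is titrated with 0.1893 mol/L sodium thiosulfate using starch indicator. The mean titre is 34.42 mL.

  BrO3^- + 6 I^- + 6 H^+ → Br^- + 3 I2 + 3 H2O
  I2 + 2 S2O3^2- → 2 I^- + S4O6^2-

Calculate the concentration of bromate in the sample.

n(S2O3^2-) = 0.03442 × 0.1893 = 6.516 × 10^-3 mol
n(I2) = n(S2O3^2-)/2 = 3.258 × 10^-3 mol
From the 1:3 ratio, n(BrO3^-) in the aliquot = 1/3 × 3.258 × 10^-3 = 1.086 × 10^-3 mol
[BrO3^-] = 1.086 × 10^-3 / 0.02522 = 0.04306 mol/L

0.04306 mol/L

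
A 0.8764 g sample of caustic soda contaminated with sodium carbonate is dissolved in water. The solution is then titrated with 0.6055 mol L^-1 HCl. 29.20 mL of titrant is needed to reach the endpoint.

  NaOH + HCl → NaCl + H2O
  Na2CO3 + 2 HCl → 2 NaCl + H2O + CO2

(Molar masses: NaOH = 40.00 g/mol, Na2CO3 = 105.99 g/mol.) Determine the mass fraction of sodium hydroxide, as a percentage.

n(HCl) = 0.02920 × 0.6055 = 0.01768 mol
Let x = n(NaOH), y = n(Na2CO3).
Titrant: 1x + 2y = 0.01768;  mass: 40.00x + 105.99y = 0.8764
Solving, x = 4.662 × 10^-3 mol, y = 6.509 × 10^-3 mol
mass of NaOH = 4.662 × 10^-3 × 40.00 = 0.1865 g
% NaOH = 0.1865 / 0.8764 × 100 = 21.28 %

21.28 %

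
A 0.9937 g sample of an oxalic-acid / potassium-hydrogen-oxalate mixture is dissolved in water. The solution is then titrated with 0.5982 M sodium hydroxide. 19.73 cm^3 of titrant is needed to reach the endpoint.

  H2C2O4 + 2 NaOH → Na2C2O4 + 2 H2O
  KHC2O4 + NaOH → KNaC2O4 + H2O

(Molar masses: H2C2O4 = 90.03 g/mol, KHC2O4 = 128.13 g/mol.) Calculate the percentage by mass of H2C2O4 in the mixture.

n(NaOH) = 0.01973 × 0.5982 = 0.01180 mol
Let x = n(H2C2O4), y = n(KHC2O4).
Titrant: 2x + 1y = 0.01180;  mass: 90.03x + 128.13y = 0.9937
Solving, x = 3.119 × 10^-3 mol, y = 5.564 × 10^-3 mol
mass of H2C2O4 = 3.119 × 10^-3 × 90.03 = 0.2808 g
% H2C2O4 = 0.2808 / 0.9937 × 100 = 28.26 %

28.26 %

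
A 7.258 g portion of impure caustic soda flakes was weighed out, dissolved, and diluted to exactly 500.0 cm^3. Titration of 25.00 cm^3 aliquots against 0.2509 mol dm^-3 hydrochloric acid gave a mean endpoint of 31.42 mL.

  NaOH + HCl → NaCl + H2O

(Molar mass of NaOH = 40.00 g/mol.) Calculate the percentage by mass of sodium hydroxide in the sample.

n(HCl) per titration = 0.03142 × 0.2509 = 7.883 × 10^-3 mol
n(NaOH) in each aliquot = 7.883 × 10^-3 mol (1:1 ratio)
n(NaOH) in the whole flask = 7.883 × 10^-3 × 500.0/25.00 = 0.1577 mol
mass of NaOH = 0.1577 × 40.00 = 6.307 g
% NaOH = 6.307 / 7.258 × 100 = 86.89 %

86.89 %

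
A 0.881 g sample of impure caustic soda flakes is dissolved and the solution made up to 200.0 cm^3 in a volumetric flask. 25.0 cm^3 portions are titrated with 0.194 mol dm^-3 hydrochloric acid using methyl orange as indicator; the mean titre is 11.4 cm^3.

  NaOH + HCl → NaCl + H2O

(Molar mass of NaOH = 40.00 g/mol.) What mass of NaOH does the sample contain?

0.708 g

n(HCl) per titration = 0.0114 × 0.194 = 2.21 × 10^-3 mol
n(NaOH) in each aliquot = 2.21 × 10^-3 mol (1:1 ratio)
n(NaOH) in the whole flask = 2.21 × 10^-3 × 200.0/25.0 = 0.0177 mol
mass of NaOH = 0.0177 × 40.00 = 0.708 g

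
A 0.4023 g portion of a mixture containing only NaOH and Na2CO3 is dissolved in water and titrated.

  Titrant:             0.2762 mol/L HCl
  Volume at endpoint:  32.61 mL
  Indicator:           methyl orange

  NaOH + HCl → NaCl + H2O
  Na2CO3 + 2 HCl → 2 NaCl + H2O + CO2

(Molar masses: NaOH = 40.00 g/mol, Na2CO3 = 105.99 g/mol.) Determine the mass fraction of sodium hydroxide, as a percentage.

57.40 %

n(HCl) = 0.03261 × 0.2762 = 9.007 × 10^-3 mol
Let x = n(NaOH), y = n(Na2CO3).
Titrant: 1x + 2y = 9.007 × 10^-3;  mass: 40.00x + 105.99y = 0.4023
Solving, x = 5.773 × 10^-3 mol, y = 1.617 × 10^-3 mol
mass of NaOH = 5.773 × 10^-3 × 40.00 = 0.2309 g
% NaOH = 0.2309 / 0.4023 × 100 = 57.40 %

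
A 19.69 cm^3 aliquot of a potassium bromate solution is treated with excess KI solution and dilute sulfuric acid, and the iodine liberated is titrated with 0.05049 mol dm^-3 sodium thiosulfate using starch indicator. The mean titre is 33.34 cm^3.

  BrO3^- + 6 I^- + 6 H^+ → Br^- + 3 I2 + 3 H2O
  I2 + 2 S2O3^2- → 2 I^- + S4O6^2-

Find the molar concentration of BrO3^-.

n(S2O3^2-) = 0.03334 × 0.05049 = 1.683 × 10^-3 mol
n(I2) = n(S2O3^2-)/2 = 8.417 × 10^-4 mol
From the 1:3 ratio, n(BrO3^-) in the aliquot = 1/3 × 8.417 × 10^-4 = 2.806 × 10^-4 mol
[BrO3^-] = 2.806 × 10^-4 / 0.01969 = 0.01425 mol/L

0.01425 mol/L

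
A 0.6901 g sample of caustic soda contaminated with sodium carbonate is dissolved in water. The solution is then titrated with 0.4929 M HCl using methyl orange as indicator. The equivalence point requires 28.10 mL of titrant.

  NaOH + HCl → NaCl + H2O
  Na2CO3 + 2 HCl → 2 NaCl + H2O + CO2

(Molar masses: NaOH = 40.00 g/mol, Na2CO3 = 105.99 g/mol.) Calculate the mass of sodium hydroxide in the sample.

0.1351 g

n(HCl) = 0.02810 × 0.4929 = 0.01385 mol
Let x = n(NaOH), y = n(Na2CO3).
Titrant: 1x + 2y = 0.01385;  mass: 40.00x + 105.99y = 0.6901
Solving, x = 3.379 × 10^-3 mol, y = 5.236 × 10^-3 mol
mass of NaOH = 3.379 × 10^-3 × 40.00 = 0.1351 g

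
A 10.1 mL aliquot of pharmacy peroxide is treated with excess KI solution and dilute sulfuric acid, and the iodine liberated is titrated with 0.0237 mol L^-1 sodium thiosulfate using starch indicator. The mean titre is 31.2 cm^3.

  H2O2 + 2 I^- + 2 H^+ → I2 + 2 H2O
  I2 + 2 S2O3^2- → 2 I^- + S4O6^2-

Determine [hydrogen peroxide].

0.0366 mol/L

n(S2O3^2-) = 0.0312 × 0.0237 = 7.39 × 10^-4 mol
n(I2) = n(S2O3^2-)/2 = 3.70 × 10^-4 mol
n(H2O2) in the aliquot = 3.70 × 10^-4 mol (1:1 ratio)
[H2O2] = 3.70 × 10^-4 / 0.0101 = 0.0366 mol/L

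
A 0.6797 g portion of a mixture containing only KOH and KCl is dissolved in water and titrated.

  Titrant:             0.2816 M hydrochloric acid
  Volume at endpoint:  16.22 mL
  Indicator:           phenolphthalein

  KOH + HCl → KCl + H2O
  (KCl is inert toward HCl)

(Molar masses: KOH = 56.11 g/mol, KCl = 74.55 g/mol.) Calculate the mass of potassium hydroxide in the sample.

n(HCl) = 0.01622 × 0.2816 = 4.568 × 10^-3 mol
Let x = n(KOH), y = n(KCl).
Titrant: 1x = 4.568 × 10^-3;  mass: 56.11x + 74.55y = 0.6797
Solving, x = 4.568 × 10^-3 mol, y = 5.680 × 10^-3 mol
mass of KOH = 4.568 × 10^-3 × 56.11 = 0.2563 g

0.2563 g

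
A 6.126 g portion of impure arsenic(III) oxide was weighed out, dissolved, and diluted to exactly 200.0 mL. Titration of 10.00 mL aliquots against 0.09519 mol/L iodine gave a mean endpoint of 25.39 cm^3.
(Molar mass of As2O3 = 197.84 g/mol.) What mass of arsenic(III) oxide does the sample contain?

As2O3 + 2 I2 + 2 H2O → As2O5 + 4 HI
n(I2) per titration = 0.02539 × 0.09519 = 2.417 × 10^-3 mol
From the 1:2 ratio, n(As2O3) in each aliquot = 1/2 × 2.417 × 10^-3 = 1.208 × 10^-3 mol
n(As2O3) in the whole flask = 1.208 × 10^-3 × 200.0/10.00 = 0.02417 mol
mass of As2O3 = 0.02417 × 197.84 = 4.782 g

4.782 g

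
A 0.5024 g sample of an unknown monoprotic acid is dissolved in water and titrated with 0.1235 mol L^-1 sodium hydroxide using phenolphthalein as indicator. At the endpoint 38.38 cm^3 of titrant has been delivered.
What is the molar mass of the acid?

106.0 g/mol

n(NaOH) = 0.03838 L × 0.1235 mol/L = 4.740 × 10^-3 mol
n(HA) = 4.740 × 10^-3 mol (1:1 ratio)
M = m / n = 0.5024 g / 4.740 × 10^-3 mol = 106.0 g/mol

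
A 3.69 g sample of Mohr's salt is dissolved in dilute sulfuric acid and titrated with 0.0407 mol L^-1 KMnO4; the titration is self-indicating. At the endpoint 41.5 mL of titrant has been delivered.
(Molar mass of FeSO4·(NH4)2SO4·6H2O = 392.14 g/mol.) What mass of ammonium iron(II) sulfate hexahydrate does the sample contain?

3.31 g

MnO4^- + 5 Fe^2+ + 8 H^+ → Mn^2+ + 5 Fe^3+ + 4 H2O
n(KMnO4) = 0.0415 L × 0.0407 mol/L = 1.69 × 10^-3 mol
From the 5:1 ratio, n(FeSO4·(NH4)2SO4·6H2O) = 5/1 × 1.69 × 10^-3 = 8.45 × 10^-3 mol
mass of FeSO4·(NH4)2SO4·6H2O = 8.45 × 10^-3 × 392.14 g/mol = 3.31 g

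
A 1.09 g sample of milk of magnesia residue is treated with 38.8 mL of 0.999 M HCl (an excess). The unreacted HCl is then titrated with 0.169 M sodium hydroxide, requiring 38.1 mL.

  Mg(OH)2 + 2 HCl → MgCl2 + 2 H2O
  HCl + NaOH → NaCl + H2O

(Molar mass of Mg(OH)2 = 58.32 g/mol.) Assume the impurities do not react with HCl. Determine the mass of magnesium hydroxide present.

0.943 g

n(HCl) added = 0.0388 × 0.999 = 0.0388 mol
n(NaOH) used in back-titration = 0.0381 × 0.169 = 6.44 × 10^-3 mol
n(HCl) left over = 6.44 × 10^-3 mol (1:1 ratio)
n(HCl) consumed by analyte = 0.0388 − 6.44 × 10^-3 = 0.0323 mol
From the 1:2 ratio, n(Mg(OH)2) = 1/2 × 0.0323 = 0.0162 mol
mass of Mg(OH)2 = 0.0162 × 58.32 = 0.943 g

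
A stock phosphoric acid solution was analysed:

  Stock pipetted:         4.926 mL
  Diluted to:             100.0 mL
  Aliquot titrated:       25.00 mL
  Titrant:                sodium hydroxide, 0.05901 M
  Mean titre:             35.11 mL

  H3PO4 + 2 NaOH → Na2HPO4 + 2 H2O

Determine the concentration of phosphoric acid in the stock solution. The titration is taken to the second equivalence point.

0.8412 M

n(NaOH) = 0.03511 × 0.05901 = 2.072 × 10^-3 mol
From the 1:2 ratio, n(H3PO4) in the aliquot = 1/2 × 2.072 × 10^-3 = 1.036 × 10^-3 mol
[H3PO4]_dilute = 1.036 × 10^-3 / 0.02500 = 0.04144 mol/L
Dilution factor = 100.0 / 4.926 = 20.30
[H3PO4]_stock = 0.04144 × 20.30 = 0.8412 mol/L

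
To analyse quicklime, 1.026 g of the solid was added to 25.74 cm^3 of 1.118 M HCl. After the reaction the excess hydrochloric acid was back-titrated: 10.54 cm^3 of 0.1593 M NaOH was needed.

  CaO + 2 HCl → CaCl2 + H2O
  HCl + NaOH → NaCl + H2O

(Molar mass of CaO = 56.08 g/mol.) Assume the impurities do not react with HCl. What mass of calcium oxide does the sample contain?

0.7598 g

n(HCl) added = 0.02574 × 1.118 = 0.02878 mol
n(NaOH) used in back-titration = 0.01054 × 0.1593 = 1.679 × 10^-3 mol
n(HCl) left over = 1.679 × 10^-3 mol (1:1 ratio)
n(HCl) consumed by analyte = 0.02878 − 1.679 × 10^-3 = 0.02710 mol
From the 1:2 ratio, n(CaO) = 1/2 × 0.02710 = 0.01355 mol
mass of CaO = 0.01355 × 56.08 = 0.7598 g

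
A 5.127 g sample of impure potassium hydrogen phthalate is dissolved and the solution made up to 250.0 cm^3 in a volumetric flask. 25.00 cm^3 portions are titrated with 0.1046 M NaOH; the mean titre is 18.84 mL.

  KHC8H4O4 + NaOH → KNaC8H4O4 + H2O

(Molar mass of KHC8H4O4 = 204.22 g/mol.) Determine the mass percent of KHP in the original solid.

78.50 %

n(NaOH) per titration = 0.01884 × 0.1046 = 1.971 × 10^-3 mol
n(KHC8H4O4) in each aliquot = 1.971 × 10^-3 mol (1:1 ratio)
n(KHC8H4O4) in the whole flask = 1.971 × 10^-3 × 250.0/25.00 = 0.01971 mol
mass of KHC8H4O4 = 0.01971 × 204.22 = 4.024 g
% KHC8H4O4 = 4.024 / 5.127 × 100 = 78.50 %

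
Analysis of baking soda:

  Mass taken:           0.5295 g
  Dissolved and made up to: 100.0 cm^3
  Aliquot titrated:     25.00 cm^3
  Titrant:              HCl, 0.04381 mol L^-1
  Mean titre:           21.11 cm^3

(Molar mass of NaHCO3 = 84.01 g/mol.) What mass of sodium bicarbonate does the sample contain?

0.3108 g

NaHCO3 + HCl → NaCl + H2O + CO2
n(HCl) per titration = 0.02111 × 0.04381 = 9.248 × 10^-4 mol
n(NaHCO3) in each aliquot = 9.248 × 10^-4 mol (1:1 ratio)
n(NaHCO3) in the whole flask = 9.248 × 10^-4 × 100.0/25.00 = 3.699 × 10^-3 mol
mass of NaHCO3 = 3.699 × 10^-3 × 84.01 = 0.3108 g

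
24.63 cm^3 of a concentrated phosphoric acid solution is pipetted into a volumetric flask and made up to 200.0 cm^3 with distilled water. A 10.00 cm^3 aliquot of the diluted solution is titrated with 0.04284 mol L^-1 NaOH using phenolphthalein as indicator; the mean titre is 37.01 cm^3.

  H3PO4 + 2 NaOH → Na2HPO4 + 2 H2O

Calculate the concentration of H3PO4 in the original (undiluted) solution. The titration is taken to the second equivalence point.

0.6437 mol/L

n(NaOH) = 0.03701 × 0.04284 = 1.586 × 10^-3 mol
From the 1:2 ratio, n(H3PO4) in the aliquot = 1/2 × 1.586 × 10^-3 = 7.928 × 10^-4 mol
[H3PO4]_dilute = 7.928 × 10^-4 / 0.01000 = 0.07928 mol/L
Dilution factor = 200.0 / 24.63 = 8.120
[H3PO4]_stock = 0.07928 × 8.120 = 0.6437 mol/L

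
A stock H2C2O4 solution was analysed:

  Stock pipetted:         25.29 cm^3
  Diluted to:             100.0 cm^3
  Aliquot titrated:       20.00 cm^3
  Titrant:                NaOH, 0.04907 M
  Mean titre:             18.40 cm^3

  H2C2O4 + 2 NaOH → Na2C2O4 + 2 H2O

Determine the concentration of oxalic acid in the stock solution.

n(NaOH) = 0.01840 × 0.04907 = 9.029 × 10^-4 mol
From the 1:2 ratio, n(H2C2O4) in the aliquot = 1/2 × 9.029 × 10^-4 = 4.514 × 10^-4 mol
[H2C2O4]_dilute = 4.514 × 10^-4 / 0.02000 = 0.02257 mol/L
Dilution factor = 100.0 / 25.29 = 3.954
[H2C2O4]_stock = 0.02257 × 3.954 = 0.08925 mol/L

0.08925 M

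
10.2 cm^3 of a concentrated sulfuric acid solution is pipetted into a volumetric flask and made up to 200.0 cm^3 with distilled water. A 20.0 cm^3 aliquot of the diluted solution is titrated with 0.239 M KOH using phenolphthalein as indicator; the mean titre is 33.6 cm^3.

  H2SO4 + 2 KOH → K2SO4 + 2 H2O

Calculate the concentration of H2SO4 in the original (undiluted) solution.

n(KOH) = 0.0336 × 0.239 = 8.03 × 10^-3 mol
From the 1:2 ratio, n(H2SO4) in the aliquot = 1/2 × 8.03 × 10^-3 = 4.02 × 10^-3 mol
[H2SO4]_dilute = 4.02 × 10^-3 / 0.0200 = 0.201 mol/L
Dilution factor = 200.0 / 10.2 = 19.61
[H2SO4]_stock = 0.201 × 19.61 = 3.94 mol/L

3.94 M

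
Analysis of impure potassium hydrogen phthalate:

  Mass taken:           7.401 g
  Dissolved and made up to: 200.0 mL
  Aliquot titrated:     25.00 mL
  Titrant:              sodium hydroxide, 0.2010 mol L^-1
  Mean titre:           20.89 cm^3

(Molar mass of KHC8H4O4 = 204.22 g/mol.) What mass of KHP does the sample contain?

KHC8H4O4 + NaOH → KNaC8H4O4 + H2O
n(NaOH) per titration = 0.02089 × 0.2010 = 4.199 × 10^-3 mol
n(KHC8H4O4) in each aliquot = 4.199 × 10^-3 mol (1:1 ratio)
n(KHC8H4O4) in the whole flask = 4.199 × 10^-3 × 200.0/25.00 = 0.03359 mol
mass of KHC8H4O4 = 0.03359 × 204.22 = 6.860 g

6.860 g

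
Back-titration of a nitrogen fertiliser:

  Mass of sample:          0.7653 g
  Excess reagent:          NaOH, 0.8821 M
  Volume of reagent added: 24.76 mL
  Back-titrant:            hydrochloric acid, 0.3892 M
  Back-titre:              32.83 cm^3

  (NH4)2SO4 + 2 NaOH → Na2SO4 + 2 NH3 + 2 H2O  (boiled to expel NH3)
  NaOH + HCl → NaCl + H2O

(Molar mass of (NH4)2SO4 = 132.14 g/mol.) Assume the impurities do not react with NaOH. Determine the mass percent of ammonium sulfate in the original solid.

78.25 %

n(NaOH) added = 0.02476 × 0.8821 = 0.02184 mol
n(HCl) used in back-titration = 0.03283 × 0.3892 = 0.01278 mol
n(NaOH) left over = 0.01278 mol (1:1 ratio)
n(NaOH) consumed by analyte = 0.02184 − 0.01278 = 9.063 × 10^-3 mol
From the 1:2 ratio, n((NH4)2SO4) = 1/2 × 9.063 × 10^-3 = 4.532 × 10^-3 mol
mass of (NH4)2SO4 = 4.532 × 10^-3 × 132.14 = 0.5988 g
% (NH4)2SO4 = 0.5988 / 0.7653 × 100 = 78.25 %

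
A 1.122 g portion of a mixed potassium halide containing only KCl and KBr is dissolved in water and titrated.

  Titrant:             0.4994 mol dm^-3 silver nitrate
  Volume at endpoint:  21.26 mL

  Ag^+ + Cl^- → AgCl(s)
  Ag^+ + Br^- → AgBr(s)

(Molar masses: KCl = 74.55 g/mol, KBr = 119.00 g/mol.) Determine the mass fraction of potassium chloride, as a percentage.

21.14 %

n(AgNO3) = 0.02126 × 0.4994 = 0.01062 mol
Let x = n(KCl), y = n(KBr).
Titrant: 1x + 1y = 0.01062;  mass: 74.55x + 119.00y = 1.122
Solving, x = 3.182 × 10^-3 mol, y = 7.435 × 10^-3 mol
mass of KCl = 3.182 × 10^-3 × 74.55 = 0.2372 g
% KCl = 0.2372 / 1.122 × 100 = 21.14 %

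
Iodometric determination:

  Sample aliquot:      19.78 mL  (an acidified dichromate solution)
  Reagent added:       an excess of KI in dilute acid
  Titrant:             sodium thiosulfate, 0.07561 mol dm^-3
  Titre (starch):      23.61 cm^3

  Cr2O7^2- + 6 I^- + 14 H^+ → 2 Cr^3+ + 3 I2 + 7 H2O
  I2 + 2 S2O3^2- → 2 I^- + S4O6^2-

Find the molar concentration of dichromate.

0.01504 mol/L

n(S2O3^2-) = 0.02361 × 0.07561 = 1.785 × 10^-3 mol
n(I2) = n(S2O3^2-)/2 = 8.926 × 10^-4 mol
From the 1:3 ratio, n(Cr2O7^2-) in the aliquot = 1/3 × 8.926 × 10^-4 = 2.975 × 10^-4 mol
[Cr2O7^2-] = 2.975 × 10^-4 / 0.01978 = 0.01504 mol/L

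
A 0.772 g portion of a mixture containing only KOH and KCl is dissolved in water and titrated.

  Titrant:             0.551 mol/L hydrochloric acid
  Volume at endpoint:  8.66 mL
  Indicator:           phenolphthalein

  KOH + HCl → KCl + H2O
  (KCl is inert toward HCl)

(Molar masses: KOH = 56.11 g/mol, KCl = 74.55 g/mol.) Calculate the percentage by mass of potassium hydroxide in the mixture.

n(HCl) = 0.00866 × 0.551 = 4.77 × 10^-3 mol
Let x = n(KOH), y = n(KCl).
Titrant: 1x = 4.77 × 10^-3;  mass: 56.11x + 74.55y = 0.772
Solving, x = 4.77 × 10^-3 mol, y = 6.76 × 10^-3 mol
mass of KOH = 4.77 × 10^-3 × 56.11 = 0.268 g
% KOH = 0.268 / 0.772 × 100 = 34.7 %

34.7 %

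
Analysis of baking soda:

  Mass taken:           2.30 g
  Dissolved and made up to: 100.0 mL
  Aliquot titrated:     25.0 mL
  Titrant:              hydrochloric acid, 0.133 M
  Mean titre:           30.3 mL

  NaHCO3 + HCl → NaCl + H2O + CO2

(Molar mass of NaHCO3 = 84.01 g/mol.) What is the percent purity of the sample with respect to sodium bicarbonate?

58.9 %

n(HCl) per titration = 0.0303 × 0.133 = 4.03 × 10^-3 mol
n(NaHCO3) in each aliquot = 4.03 × 10^-3 mol (1:1 ratio)
n(NaHCO3) in the whole flask = 4.03 × 10^-3 × 100.0/25.0 = 0.0161 mol
mass of NaHCO3 = 0.0161 × 84.01 = 1.35 g
% NaHCO3 = 1.35 / 2.30 × 100 = 58.9 %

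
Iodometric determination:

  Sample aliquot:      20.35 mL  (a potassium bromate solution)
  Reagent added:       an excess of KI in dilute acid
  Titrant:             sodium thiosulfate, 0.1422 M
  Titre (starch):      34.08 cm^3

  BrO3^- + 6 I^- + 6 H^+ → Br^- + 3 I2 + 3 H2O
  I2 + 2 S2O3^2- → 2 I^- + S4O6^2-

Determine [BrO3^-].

0.03969 M

n(S2O3^2-) = 0.03408 × 0.1422 = 4.846 × 10^-3 mol
n(I2) = n(S2O3^2-)/2 = 2.423 × 10^-3 mol
From the 1:3 ratio, n(BrO3^-) in the aliquot = 1/3 × 2.423 × 10^-3 = 8.077 × 10^-4 mol
[BrO3^-] = 8.077 × 10^-4 / 0.02035 = 0.03969 mol/L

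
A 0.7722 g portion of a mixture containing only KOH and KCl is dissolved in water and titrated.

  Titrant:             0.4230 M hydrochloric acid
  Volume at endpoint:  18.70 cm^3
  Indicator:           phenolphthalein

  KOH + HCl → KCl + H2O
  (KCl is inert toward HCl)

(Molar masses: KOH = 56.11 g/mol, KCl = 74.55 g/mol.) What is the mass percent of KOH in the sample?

57.48 %

n(HCl) = 0.01870 × 0.4230 = 7.910 × 10^-3 mol
Let x = n(KOH), y = n(KCl).
Titrant: 1x = 7.910 × 10^-3;  mass: 56.11x + 74.55y = 0.7722
Solving, x = 7.910 × 10^-3 mol, y = 4.405 × 10^-3 mol
mass of KOH = 7.910 × 10^-3 × 56.11 = 0.4438 g
% KOH = 0.4438 / 0.7722 × 100 = 57.48 %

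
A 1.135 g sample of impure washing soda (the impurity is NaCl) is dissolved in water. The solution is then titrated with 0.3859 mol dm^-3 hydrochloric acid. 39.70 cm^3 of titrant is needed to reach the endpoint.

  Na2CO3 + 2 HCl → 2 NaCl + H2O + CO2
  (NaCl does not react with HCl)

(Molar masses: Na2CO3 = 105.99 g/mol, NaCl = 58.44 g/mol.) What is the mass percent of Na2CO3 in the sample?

n(HCl) = 0.03970 × 0.3859 = 0.01532 mol
Let x = n(Na2CO3), y = n(NaCl).
Titrant: 2x = 0.01532;  mass: 105.99x + 58.44y = 1.135
Solving, x = 7.660 × 10^-3 mol, y = 5.529 × 10^-3 mol
mass of Na2CO3 = 7.660 × 10^-3 × 105.99 = 0.8119 g
% Na2CO3 = 0.8119 / 1.135 × 100 = 71.53 %

71.53 %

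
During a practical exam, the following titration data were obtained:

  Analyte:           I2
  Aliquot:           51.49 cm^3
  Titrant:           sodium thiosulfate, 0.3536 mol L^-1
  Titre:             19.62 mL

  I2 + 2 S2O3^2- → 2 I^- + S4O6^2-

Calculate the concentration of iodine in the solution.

n(Na2S2O3) = 0.01962 L × 0.3536 mol/L = 6.938 × 10^-3 mol
From the 1:2 mole ratio, n(I2) = 1/2 × 6.938 × 10^-3 = 3.469 × 10^-3 mol
[I2] = 3.469 × 10^-3 mol / 0.05149 L = 0.06737 mol/L

0.06737 mol/L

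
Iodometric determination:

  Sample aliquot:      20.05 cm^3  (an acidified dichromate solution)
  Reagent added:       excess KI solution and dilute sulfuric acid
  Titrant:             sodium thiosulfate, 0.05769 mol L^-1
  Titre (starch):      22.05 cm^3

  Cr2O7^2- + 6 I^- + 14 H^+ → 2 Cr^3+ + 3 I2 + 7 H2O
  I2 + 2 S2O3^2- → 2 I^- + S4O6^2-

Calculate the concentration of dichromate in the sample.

0.01057 mol/L

n(S2O3^2-) = 0.02205 × 0.05769 = 1.272 × 10^-3 mol
n(I2) = n(S2O3^2-)/2 = 6.360 × 10^-4 mol
From the 1:3 ratio, n(Cr2O7^2-) in the aliquot = 1/3 × 6.360 × 10^-4 = 2.120 × 10^-4 mol
[Cr2O7^2-] = 2.120 × 10^-4 / 0.02005 = 0.01057 mol/L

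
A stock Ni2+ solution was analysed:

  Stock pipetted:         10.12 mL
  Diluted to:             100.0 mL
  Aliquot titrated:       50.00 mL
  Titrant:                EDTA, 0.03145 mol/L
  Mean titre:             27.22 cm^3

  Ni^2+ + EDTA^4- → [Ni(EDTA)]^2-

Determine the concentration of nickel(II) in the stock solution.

n(EDTA) = 0.02722 × 0.03145 = 8.561 × 10^-4 mol
n(Ni2+) in the aliquot = 8.561 × 10^-4 mol (1:1 ratio)
[Ni2+]_dilute = 8.561 × 10^-4 / 0.05000 = 0.01712 mol/L
Dilution factor = 100.0 / 10.12 = 9.881
[Ni2+]_stock = 0.01712 × 9.881 = 0.1692 mol/L

0.1692 mol/L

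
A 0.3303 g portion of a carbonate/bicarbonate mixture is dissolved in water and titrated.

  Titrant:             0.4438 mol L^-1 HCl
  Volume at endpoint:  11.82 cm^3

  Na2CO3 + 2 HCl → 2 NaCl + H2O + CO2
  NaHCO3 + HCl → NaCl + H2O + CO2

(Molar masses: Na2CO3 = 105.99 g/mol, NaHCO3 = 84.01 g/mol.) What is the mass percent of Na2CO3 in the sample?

n(HCl) = 0.01182 × 0.4438 = 5.246 × 10^-3 mol
Let x = n(Na2CO3), y = n(NaHCO3).
Titrant: 2x + 1y = 5.246 × 10^-3;  mass: 105.99x + 84.01y = 0.3303
Solving, x = 1.780 × 10^-3 mol, y = 1.686 × 10^-3 mol
mass of Na2CO3 = 1.780 × 10^-3 × 105.99 = 0.1886 g
% Na2CO3 = 0.1886 / 0.3303 × 100 = 57.11 %

57.11 %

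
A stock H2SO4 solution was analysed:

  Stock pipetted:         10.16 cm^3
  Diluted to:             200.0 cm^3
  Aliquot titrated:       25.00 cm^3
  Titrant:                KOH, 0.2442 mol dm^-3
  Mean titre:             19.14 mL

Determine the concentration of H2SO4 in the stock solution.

H2SO4 + 2 KOH → K2SO4 + 2 H2O
n(KOH) = 0.01914 × 0.2442 = 4.674 × 10^-3 mol
From the 1:2 ratio, n(H2SO4) in the aliquot = 1/2 × 4.674 × 10^-3 = 2.337 × 10^-3 mol
[H2SO4]_dilute = 2.337 × 10^-3 / 0.02500 = 0.09348 mol/L
Dilution factor = 200.0 / 10.16 = 19.69
[H2SO4]_stock = 0.09348 × 19.69 = 1.840 mol/L

1.840 mol/L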